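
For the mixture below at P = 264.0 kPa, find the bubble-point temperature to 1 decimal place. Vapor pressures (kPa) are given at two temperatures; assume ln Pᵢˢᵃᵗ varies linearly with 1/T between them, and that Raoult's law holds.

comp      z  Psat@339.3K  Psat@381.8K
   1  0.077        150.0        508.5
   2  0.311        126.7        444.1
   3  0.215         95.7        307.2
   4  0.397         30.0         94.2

T = 379.4 K

Bubble-point temperature: ΣzᵢPᵢˢᵃᵗ(T) = P. Interpolate ln Pᵢˢᵃᵗ = aᵢ + bᵢ/T.
  T = 339.3 K: ΣzᵢPᵢˢᵃᵗ = 83.44 kPa
  T = 381.8 K: ΣzᵢPᵢˢᵃᵗ = 280.71 kPa
  T = 360.6 K: ΣzᵢPᵢˢᵃᵗ = 158.80 kPa
  T = 371.2 K: ΣzᵢPᵢˢᵃᵗ = 212.85 kPa
  T = 376.5 K: ΣzᵢPᵢˢᵃᵗ = 244.91 kPa
  T = 379.1 K: ΣzᵢPᵢˢᵃᵗ = 261.99 kPa
Interpolating between 379.1 K and 381.8 K gives T ≈ 379.4 K.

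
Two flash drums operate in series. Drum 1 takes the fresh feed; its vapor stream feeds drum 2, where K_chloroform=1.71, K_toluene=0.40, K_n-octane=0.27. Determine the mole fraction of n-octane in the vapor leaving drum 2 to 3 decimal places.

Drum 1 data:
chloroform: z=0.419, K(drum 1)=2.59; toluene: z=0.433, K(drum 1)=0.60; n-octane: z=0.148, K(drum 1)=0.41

y_n-octane (drum 2) = 0.032

Drum 1:
Material balance + equilibrium reduce to Σ zᵢ(Kᵢ−1)/(1+ψ₁(Kᵢ−1)) = 0.
Feasibility: ΣzᵢKᵢ = 1.406, Σzᵢ/Kᵢ = 1.244 — both > 1, two phases present.
Newton iteration, ψ₁⁰ = 0.54:
  ψ₁ = 0.540: g = 0.0094, g' = -0.530 → ψ₁ = 0.558
Converged at ψ₁ = 0.558.
Drum-1 compositions:
  chloroform: x = 0.222, y = 0.575
  toluene: x = 0.557, y = 0.334
  n-octane: x = 0.221, y = 0.090
Drum-2 feed = drum-1 vapor: z₂ = (0.5752, 0.3344, 0.0904).
Drum 2:
Rachford–Rice: g(ψ₂) = Σ zᵢ(Kᵢ−1)/(1+ψ₂(Kᵢ−1)) = 0.
Check two-phase: ΣzᵢKᵢ = 1.142 > 1 and Σzᵢ/Kᵢ = 1.507 > 1, so g(0) = 0.142 > 0 and g(1) = -0.507 < 0.
Newton iteration, ψ₂⁰ = 0.58:
  ψ₂ = 0.580: g = -0.1330, g' = -0.574 → ψ₂ = 0.348
  ψ₂ = 0.348: g = -0.0147, g' = -0.465 → ψ₂ = 0.317
  ψ₂ = 0.317: g = -0.0001, g' = -0.458 → ψ₂ = 0.316
Converged at ψ₂ = 0.316.
  chloroform: x = 0.470, y = 0.803
  toluene: x = 0.413, y = 0.165
  n-octane: x = 0.118, y = 0.032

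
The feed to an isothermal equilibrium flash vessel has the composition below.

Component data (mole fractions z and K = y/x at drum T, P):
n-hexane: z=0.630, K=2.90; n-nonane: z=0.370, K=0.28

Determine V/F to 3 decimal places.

V/F = 0.680

Material balance + equilibrium reduce to Σ zᵢ(Kᵢ−1)/(1+V/F(Kᵢ−1)) = 0.
Check two-phase: ΣzᵢKᵢ = 1.931 > 1 and Σzᵢ/Kᵢ = 1.539 > 1, so g(0) = 0.931 > 0 and g(1) = -0.539 < 0.
Binary case is linear: z₁(K₁−1)(1+V/F(K₂−1)) + z₂(K₂−1)(1+V/F(K₁−1)) = 0
⇒ V/F = [z₁(K₁−1)+z₂(K₂−1)] / [−(K₁−1)(K₂−1)] = 0.9306/1.3680 = 0.680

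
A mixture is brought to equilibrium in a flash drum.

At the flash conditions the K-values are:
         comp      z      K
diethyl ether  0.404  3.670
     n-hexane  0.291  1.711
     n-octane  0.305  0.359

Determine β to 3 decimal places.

β = 0.881

Iterate (Newton) starting at β = 0.62:
  β = 0.620: g = 0.2254, g' = -0.824 → β = 0.893
  β = 0.893: g = -0.0123, g' = -0.993 → β = 0.881
Converged at β = 0.881.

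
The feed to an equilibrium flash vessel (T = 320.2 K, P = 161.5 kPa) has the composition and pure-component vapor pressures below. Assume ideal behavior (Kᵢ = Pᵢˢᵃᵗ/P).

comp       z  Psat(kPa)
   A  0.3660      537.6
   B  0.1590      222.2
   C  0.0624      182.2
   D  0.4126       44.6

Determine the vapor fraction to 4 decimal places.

ψ = 0.4831

Raoult's law: Kᵢ = Pᵢˢᵃᵗ/P = Pᵢˢᵃᵗ/161.5.
  K_A = 537.6/161.5 = 3.328793, K_B = 222.2/161.5 = 1.375851, K_C = 182.2/161.5 = 1.128173, K_D = 44.6/161.5 = 0.276161
Rachford–Rice: g(ψ) = Σ zᵢ(Kᵢ−1)/(1+ψ(Kᵢ−1)) = 0.
Check two-phase: ΣzᵢKᵢ = 1.6214 > 1 and Σzᵢ/Kᵢ = 1.7749 > 1, so g(0) = 0.6214 > 0 and g(1) = -0.7749 < 0.
Newton iteration, ψ⁰ = 0.44:
  ψ = 0.4400: g = 0.04160, g' = -0.9671 → ψ = 0.4830
  ψ = 0.4830: g = 0.00003, g' = -0.9677 → ψ = 0.4831
Converged at ψ = 0.4831.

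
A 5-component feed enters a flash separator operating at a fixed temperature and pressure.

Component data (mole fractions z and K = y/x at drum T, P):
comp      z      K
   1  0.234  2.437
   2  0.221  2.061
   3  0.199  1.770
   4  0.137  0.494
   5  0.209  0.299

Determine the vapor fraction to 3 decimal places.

ψ = 0.709

Rachford–Rice: g(ψ) = Σ zᵢ(Kᵢ−1)/(1+ψ(Kᵢ−1)) = 0.
Feasibility: ΣzᵢKᵢ = 1.508, Σzᵢ/Kᵢ = 1.292 — both > 1, two phases present.
Newton iteration, ψ⁰ = 0.47:
  ψ = 0.470: g = 0.1602, g' = -0.635 → ψ = 0.722
  ψ = 0.722: g = -0.0097, g' = -0.753 → ψ = 0.709
Converged at ψ = 0.709.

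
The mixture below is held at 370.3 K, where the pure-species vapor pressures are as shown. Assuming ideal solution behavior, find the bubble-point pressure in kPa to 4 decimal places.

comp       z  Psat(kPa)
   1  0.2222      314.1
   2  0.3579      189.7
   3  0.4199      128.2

Pbub = 191.5178 kPa

At the bubble point ψ → 0, so ΣzᵢKᵢ = 1 with Kᵢ = Pᵢˢᵃᵗ/P ⇒ P = ΣzᵢPᵢˢᵃᵗ.
P = 0.2222·314.1 + 0.3579·189.7 + 0.4199·128.2 = 191.5178 kPa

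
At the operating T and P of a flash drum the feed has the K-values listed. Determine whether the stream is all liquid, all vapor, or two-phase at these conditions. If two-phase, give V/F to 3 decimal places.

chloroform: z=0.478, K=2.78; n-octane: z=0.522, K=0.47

ΣzᵢKᵢ = 1.574; Σzᵢ/Kᵢ = 1.283.
Both exceed 1, so a two-phase solution exists.
Material balance + equilibrium reduce to Σ zᵢ(Kᵢ−1)/(1+ψ(Kᵢ−1)) = 0.
Binary case is linear: z₁(K₁−1)(1+ψ(K₂−1)) + z₂(K₂−1)(1+ψ(K₁−1)) = 0
⇒ ψ = [z₁(K₁−1)+z₂(K₂−1)] / [−(K₁−1)(K₂−1)] = 0.5742/0.9434 = 0.609

two-phase, V/F = 0.609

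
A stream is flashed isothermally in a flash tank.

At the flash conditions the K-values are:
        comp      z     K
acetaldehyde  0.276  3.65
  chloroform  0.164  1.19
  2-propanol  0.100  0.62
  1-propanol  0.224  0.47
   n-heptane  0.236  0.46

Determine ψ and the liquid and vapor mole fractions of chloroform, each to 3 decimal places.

ψ = 0.438, x_chloroform = 0.151, y_chloroform = 0.180

Let ψ = V/F and solve Σ zᵢ(Kᵢ−1)/(1+ψ(Kᵢ−1)) = 0.
g(0) = ΣzᵢKᵢ − 1 = 0.478 and g(1) = 1 − Σzᵢ/Kᵢ = -0.364, so a root lies in (0, 1).
Iterate (Newton) starting at ψ = 0.5:
  ψ = 0.500: g = -0.0400, g' = -0.631 → ψ = 0.437
  ψ = 0.437: g = 0.0010, g' = -0.667 → ψ = 0.438
Converged at ψ = 0.438.
Compositions from xᵢ = zᵢ/(1+ψ(Kᵢ−1)), yᵢ = Kᵢxᵢ:
  acetaldehyde: x = 0.128, y = 0.466
  chloroform: x = 0.151, y = 0.180
  2-propanol: x = 0.120, y = 0.074
  1-propanol: x = 0.292, y = 0.137
  n-heptane: x = 0.309, y = 0.142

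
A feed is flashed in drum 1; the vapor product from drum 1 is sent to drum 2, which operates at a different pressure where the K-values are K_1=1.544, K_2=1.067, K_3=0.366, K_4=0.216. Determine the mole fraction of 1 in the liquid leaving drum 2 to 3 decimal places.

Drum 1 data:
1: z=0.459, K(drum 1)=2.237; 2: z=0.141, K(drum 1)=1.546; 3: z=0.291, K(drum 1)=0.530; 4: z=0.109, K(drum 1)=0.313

x_1 (drum 2) = 0.459

Drum 1:
Material balance + equilibrium reduce to Σ zᵢ(Kᵢ−1)/(1+ψ₁(Kᵢ−1)) = 0.
Feasibility: ΣzᵢKᵢ = 1.433, Σzᵢ/Kᵢ = 1.194 — both > 1, two phases present.
Newton iteration, ψ₁⁰ = 0.45:
  ψ₁ = 0.450: g = 0.1447, g' = -0.528 → ψ₁ = 0.724
  ψ₁ = 0.724: g = -0.0016, g' = -0.568 → ψ₁ = 0.721
Converged at ψ₁ = 0.721.
Drum-1 compositions:
  1: x = 0.243, y = 0.543
  2: x = 0.101, y = 0.156
  3: x = 0.440, y = 0.233
  4: x = 0.216, y = 0.068
Drum-2 feed = drum-1 vapor: z₂ = (0.5427, 0.1564, 0.2333, 0.0676).
Drum 2:
Iterate (Newton) starting at ψ₂ = 0.5:
  ψ₂ = 0.500: g = -0.0615, g' = -0.413 → ψ₂ = 0.351
  ψ₂ = 0.351: g = -0.0053, g' = -0.348 → ψ₂ = 0.336
Converged at ψ₂ = 0.336.
  1: x = 0.459, y = 0.708
  2: x = 0.153, y = 0.163
  3: x = 0.296, y = 0.108
  4: x = 0.092, y = 0.020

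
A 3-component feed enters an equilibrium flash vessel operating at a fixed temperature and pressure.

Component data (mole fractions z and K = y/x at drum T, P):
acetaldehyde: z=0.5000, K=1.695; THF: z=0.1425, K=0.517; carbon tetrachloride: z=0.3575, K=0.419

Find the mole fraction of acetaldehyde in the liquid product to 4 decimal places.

Newton iteration, β⁰ = 0.59:
  β = 0.5900: g = -0.16586, g' = -0.4659 → β = 0.2340
  β = 0.2340: g = -0.01909, g' = -0.3826 → β = 0.1841
  β = 0.1841: g = -0.00004, g' = -0.3812 → β = 0.1840
Converged at β = 0.1840.
Compositions from xᵢ = zᵢ/(1+β(Kᵢ−1)), yᵢ = Kᵢxᵢ:
  acetaldehyde: x = 0.4433, y = 0.7514
  THF: x = 0.1564, y = 0.0809
  carbon tetrachloride: x = 0.4003, y = 0.1677

x_acetaldehyde = 0.4433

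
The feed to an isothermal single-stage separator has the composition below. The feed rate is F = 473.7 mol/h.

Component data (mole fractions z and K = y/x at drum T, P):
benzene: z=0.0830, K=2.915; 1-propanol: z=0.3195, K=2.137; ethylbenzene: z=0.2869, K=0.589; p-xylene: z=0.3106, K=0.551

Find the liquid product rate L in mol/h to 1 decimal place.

Rachford–Rice: g(V/F) = Σ zᵢ(Kᵢ−1)/(1+V/F(Kᵢ−1)) = 0.
Feasibility: ΣzᵢKᵢ = 1.2648, Σzᵢ/Kᵢ = 1.2288 — both > 1, two phases present.
Newton iteration, V/F⁰ = 0.3:
  V/F = 0.3000: g = 0.07616, g' = -0.4991 → V/F = 0.4526
  V/F = 0.4526: g = 0.00511, g' = -0.4392 → V/F = 0.4642
  V/F = 0.4642: g = 0.00002, g' = -0.4362 → V/F = 0.4643
Converged at V/F = 0.4643.
Then V = V/F·F = 0.4643·473.7 = 219.9 mol/h and L = F − V = 253.8 mol/h.

L = 253.8 mol/h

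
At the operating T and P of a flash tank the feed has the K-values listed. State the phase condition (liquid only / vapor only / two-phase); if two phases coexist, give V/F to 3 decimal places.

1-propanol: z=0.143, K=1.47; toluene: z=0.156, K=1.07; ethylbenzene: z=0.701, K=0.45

liquid only

ΣzᵢKᵢ = 0.693; Σzᵢ/Kᵢ = 1.801.
Since ΣzᵢKᵢ < 1 the mixture is below its bubble point — single liquid phase.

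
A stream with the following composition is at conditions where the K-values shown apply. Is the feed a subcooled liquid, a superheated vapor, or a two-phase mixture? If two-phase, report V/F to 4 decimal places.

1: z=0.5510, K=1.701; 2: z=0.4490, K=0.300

ΣzᵢKᵢ = 1.0720; Σzᵢ/Kᵢ = 1.8206.
Both exceed 1, so a two-phase solution exists.
Let ψ = V/F and solve Σ zᵢ(Kᵢ−1)/(1+ψ(Kᵢ−1)) = 0.
Binary case is linear: z₁(K₁−1)(1+ψ(K₂−1)) + z₂(K₂−1)(1+ψ(K₁−1)) = 0
⇒ ψ = [z₁(K₁−1)+z₂(K₂−1)] / [−(K₁−1)(K₂−1)] = 0.07195/0.49070 = 0.1466

two-phase, V/F = 0.1466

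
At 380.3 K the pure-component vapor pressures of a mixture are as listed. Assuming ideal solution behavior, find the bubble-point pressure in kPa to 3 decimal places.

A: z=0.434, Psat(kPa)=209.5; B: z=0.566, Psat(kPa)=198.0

At the bubble point ψ → 0, so ΣzᵢKᵢ = 1 with Kᵢ = Pᵢˢᵃᵗ/P ⇒ P = ΣzᵢPᵢˢᵃᵗ.
P = 0.434·209.5 + 0.566·198.0 = 202.991 kPa

Pbub = 202.991 kPa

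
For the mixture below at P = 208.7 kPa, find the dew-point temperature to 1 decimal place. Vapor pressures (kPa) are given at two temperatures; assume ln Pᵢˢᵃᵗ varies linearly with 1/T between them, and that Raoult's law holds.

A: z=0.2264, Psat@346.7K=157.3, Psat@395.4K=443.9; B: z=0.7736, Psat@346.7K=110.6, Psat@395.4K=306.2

Dew-point temperature: Σzᵢ·P/Pᵢˢᵃᵗ(T) = 1. Interpolate ln Pᵢˢᵃᵗ = aᵢ + bᵢ/T.
  T = 346.7 K: ΣzᵢP/Pᵢˢᵃᵗ = 1.7601
  T = 395.4 K: ΣzᵢP/Pᵢˢᵃᵗ = 0.6337
  T = 371.0 K: ΣzᵢP/Pᵢˢᵃᵗ = 1.0224
  T = 383.2 K: ΣzᵢP/Pᵢˢᵃᵗ = 0.7988
  T = 377.1 K: ΣzᵢP/Pᵢˢᵃᵗ = 0.9019
  T = 374.1 K: ΣzᵢP/Pᵢˢᵃᵗ = 0.9588
  T = 372.6 K: ΣzᵢP/Pᵢˢᵃᵗ = 0.9889
Interpolating between 371.0 K and 372.6 K gives T ≈ 372.1 K.

T = 372.1 K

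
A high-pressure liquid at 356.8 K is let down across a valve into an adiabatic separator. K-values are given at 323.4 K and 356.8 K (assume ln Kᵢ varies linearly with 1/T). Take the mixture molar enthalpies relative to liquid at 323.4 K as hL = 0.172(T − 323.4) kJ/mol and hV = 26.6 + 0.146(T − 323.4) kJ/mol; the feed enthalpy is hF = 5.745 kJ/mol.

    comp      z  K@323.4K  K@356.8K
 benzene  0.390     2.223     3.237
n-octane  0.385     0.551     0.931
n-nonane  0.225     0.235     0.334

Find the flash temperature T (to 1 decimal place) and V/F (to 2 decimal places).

Adiabatic flash: solve Rachford–Rice at each trial T, then check hF = ψ·hV(T) + (1−ψ)·hL(T).
  T = 323.4 K: K = (2.223, 0.551, 0.235), RR gives ψ = 0.185, H_out = 4.919 kJ/mol
  T = 356.8 K: K = (3.237, 0.931, 0.334), RR gives ψ = 0.748, H_out = 24.982 kJ/mol
  T = 340.1 K: K = (2.707, 0.726, 0.283), RR gives ψ = 0.477, H_out = 15.353 kJ/mol
  T = 331.8 K: K = (2.461, 0.635, 0.258), RR gives ψ = 0.336, H_out = 10.299 kJ/mol
  T = 327.6 K: K = (2.340, 0.592, 0.247), RR gives ψ = 0.262, H_out = 7.656 kJ/mol
  T = 325.5 K: K = (2.281, 0.571, 0.241), RR gives ψ = 0.224, H_out = 6.301 kJ/mol
  T = 324.4 K: K = (2.251, 0.561, 0.238), RR gives ψ = 0.204, H_out = 5.581 kJ/mol
  T = 324.9 K: K = (2.265, 0.565, 0.239), RR gives ψ = 0.213, H_out = 5.909 kJ/mol
Linear interpolation between T = 324.4 (H_out = 5.581) and T = 324.9 (H_out = 5.909) on hF = 5.745 gives T ≈ 324.6 K, at which ψ = 0.21.

T = 324.6 K, V/F = 0.21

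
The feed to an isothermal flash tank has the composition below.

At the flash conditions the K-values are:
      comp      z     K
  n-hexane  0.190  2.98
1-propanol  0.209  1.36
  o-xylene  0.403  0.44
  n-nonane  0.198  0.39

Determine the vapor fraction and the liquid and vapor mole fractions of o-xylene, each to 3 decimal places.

ψ = 0.125, x_o-xylene = 0.433, y_o-xylene = 0.191

Let ψ = V/F and solve Σ zᵢ(Kᵢ−1)/(1+ψ(Kᵢ−1)) = 0.
Feasibility: ΣzᵢKᵢ = 1.105, Σzᵢ/Kᵢ = 1.641 — both > 1, two phases present.
Newton iteration, ψ⁰ = 0.5:
  ψ = 0.500: g = -0.2344, g' = -0.604 → ψ = 0.112
  ψ = 0.112: g = 0.0100, g' = -0.753 → ψ = 0.125
Converged at ψ = 0.125.
Compositions from xᵢ = zᵢ/(1+ψ(Kᵢ−1)), yᵢ = Kᵢxᵢ:
  n-hexane: x = 0.152, y = 0.454
  1-propanol: x = 0.200, y = 0.272
  o-xylene: x = 0.433, y = 0.191
  n-nonane: x = 0.214, y = 0.084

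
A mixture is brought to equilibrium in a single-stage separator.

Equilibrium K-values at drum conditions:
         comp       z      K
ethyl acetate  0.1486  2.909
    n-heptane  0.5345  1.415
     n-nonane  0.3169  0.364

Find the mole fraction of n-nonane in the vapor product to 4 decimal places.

y_n-nonane = 0.1806

Material balance + equilibrium reduce to Σ zᵢ(Kᵢ−1)/(1+V/F(Kᵢ−1)) = 0.
Check two-phase: ΣzᵢKᵢ = 1.3039 > 1 and Σzᵢ/Kᵢ = 1.2994 > 1, so g(0) = 0.3039 > 0 and g(1) = -0.2994 < 0.
Iterate (Newton) starting at V/F = 0.41:
  V/F = 0.4100: g = 0.07605, g' = -0.4722 → V/F = 0.5711
  V/F = 0.5711: g = -0.00145, g' = -0.5002 → V/F = 0.5681
Converged at V/F = 0.5681.
Compositions from xᵢ = zᵢ/(1+V/F(Kᵢ−1)), yᵢ = Kᵢxᵢ:
  ethyl acetate: x = 0.0713, y = 0.2074
  n-heptane: x = 0.4325, y = 0.6120
  n-nonane: x = 0.4962, y = 0.1806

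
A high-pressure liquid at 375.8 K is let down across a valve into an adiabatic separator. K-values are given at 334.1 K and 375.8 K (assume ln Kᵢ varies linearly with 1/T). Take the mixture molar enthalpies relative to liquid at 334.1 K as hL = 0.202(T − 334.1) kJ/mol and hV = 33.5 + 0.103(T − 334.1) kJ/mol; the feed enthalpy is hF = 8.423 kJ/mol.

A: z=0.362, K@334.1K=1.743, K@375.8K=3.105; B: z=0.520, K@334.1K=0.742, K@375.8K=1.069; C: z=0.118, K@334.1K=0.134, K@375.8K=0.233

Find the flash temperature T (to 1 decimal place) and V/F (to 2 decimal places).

Adiabatic flash: solve Rachford–Rice at each trial T, then check hF = ψ·hV(T) + (1−ψ)·hL(T).
  T = 334.1 K: K = (1.743, 0.742, 0.134), RR gives ψ = 0.102, H_out = 3.432 kJ/mol
  T = 375.8 K: K = (3.105, 1.069, 0.233), RR gives ψ = 0.905, H_out = 35.010 kJ/mol
  T = 355.0 K: K = (2.368, 0.901, 0.180), RR gives ψ = 0.649, H_out = 24.624 kJ/mol
  T = 344.6 K: K = (2.042, 0.820, 0.156), RR gives ψ = 0.437, H_out = 16.309 kJ/mol
  T = 339.4 K: K = (1.891, 0.781, 0.145), RR gives ψ = 0.291, H_out = 10.678 kJ/mol
  T = 336.8 K: K = (1.817, 0.762, 0.139), RR gives ψ = 0.205, H_out = 7.348 kJ/mol
  T = 338.1 K: K = (1.854, 0.771, 0.142), RR gives ψ = 0.249, H_out = 9.062 kJ/mol
Linear interpolation between T = 336.8 (H_out = 7.348) and T = 338.1 (H_out = 9.062) on hF = 8.423 gives T ≈ 337.6 K, at which ψ = 0.23.

T = 337.6 K, V/F = 0.23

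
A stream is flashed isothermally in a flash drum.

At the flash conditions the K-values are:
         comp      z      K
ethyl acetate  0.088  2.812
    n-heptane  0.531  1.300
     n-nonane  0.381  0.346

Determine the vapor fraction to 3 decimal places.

ψ = 0.154

Newton iteration, ψ⁰ = 0.52:
  ψ = 0.520: g = -0.1577, g' = -0.487 → ψ = 0.196
  ψ = 0.196: g = -0.0177, g' = -0.414 → ψ = 0.153
  ψ = 0.153: g = 0.0001, g' = -0.422 → ψ = 0.154
Converged at ψ = 0.154.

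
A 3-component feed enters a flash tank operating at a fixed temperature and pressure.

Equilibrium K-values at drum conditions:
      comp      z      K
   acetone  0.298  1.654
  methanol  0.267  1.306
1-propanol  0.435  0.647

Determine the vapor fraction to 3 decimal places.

Rachford–Rice: g(ψ) = Σ zᵢ(Kᵢ−1)/(1+ψ(Kᵢ−1)) = 0.
Check two-phase: ΣzᵢKᵢ = 1.123 > 1 and Σzᵢ/Kᵢ = 1.057 > 1, so g(0) = 0.123 > 0 and g(1) = -0.057 < 0.
Iterate (Newton) starting at ψ = 0.5:
  ψ = 0.500: g = 0.0313, g' = -0.171 → ψ = 0.683
Converged at ψ = 0.683.

ψ = 0.683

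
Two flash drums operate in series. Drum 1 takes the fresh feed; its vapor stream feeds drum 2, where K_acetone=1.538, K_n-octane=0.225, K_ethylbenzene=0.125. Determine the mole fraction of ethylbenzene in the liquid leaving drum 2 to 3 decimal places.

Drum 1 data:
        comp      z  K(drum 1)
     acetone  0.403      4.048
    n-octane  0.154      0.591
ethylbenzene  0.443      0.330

x_ethylbenzene (drum 2) = 0.257

Drum 1:
Rachford–Rice: g(ψ₁) = Σ zᵢ(Kᵢ−1)/(1+ψ₁(Kᵢ−1)) = 0.
Feasibility: ΣzᵢKᵢ = 1.869, Σzᵢ/Kᵢ = 1.703 — both > 1, two phases present.
Newton–Raphson from ψ₁ = 0.5:
  ψ₁ = 0.500: g = -0.0388, g' = -1.078 → ψ₁ = 0.464
Converged at ψ₁ = 0.464.
Drum-1 compositions:
  acetone: x = 0.167, y = 0.675
  n-octane: x = 0.190, y = 0.112
  ethylbenzene: x = 0.643, y = 0.212
Drum-2 feed = drum-1 vapor: z₂ = (0.6754, 0.1123, 0.2122).
Drum 2:
Rachford–Rice: g(ψ₂) = Σ zᵢ(Kᵢ−1)/(1+ψ₂(Kᵢ−1)) = 0.
Check two-phase: ΣzᵢKᵢ = 1.091 > 1 and Σzᵢ/Kᵢ = 2.636 > 1, so g(0) = 0.091 > 0 and g(1) = -1.636 < 0.
Newton iteration, ψ₂⁰ = 0.5:
  ψ₂ = 0.500: g = -0.1859, g' = -0.815 → ψ₂ = 0.272
  ψ₂ = 0.272: g = -0.0369, g' = -0.537 → ψ₂ = 0.203
  ψ₂ = 0.203: g = -0.0015, g' = -0.494 → ψ₂ = 0.200
Converged at ψ₂ = 0.200.
  acetone: x = 0.610, y = 0.938
  n-octane: x = 0.133, y = 0.030
  ethylbenzene: x = 0.257, y = 0.032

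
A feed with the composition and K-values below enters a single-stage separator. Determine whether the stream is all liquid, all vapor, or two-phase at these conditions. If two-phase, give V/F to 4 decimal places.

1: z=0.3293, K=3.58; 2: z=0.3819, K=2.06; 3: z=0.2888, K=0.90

all vapor

ΣzᵢKᵢ = 2.2255; Σzᵢ/Kᵢ = 0.5983.
Since Σzᵢ/Kᵢ < 1 the mixture is above its dew point — single vapor phase.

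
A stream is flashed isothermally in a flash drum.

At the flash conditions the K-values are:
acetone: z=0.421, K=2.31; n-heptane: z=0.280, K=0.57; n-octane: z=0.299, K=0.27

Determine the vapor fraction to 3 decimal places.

ψ = 0.269

Newton–Raphson from ψ = 0.34:
  ψ = 0.340: g = -0.0498, g' = -0.699 → ψ = 0.269
Converged at ψ = 0.269.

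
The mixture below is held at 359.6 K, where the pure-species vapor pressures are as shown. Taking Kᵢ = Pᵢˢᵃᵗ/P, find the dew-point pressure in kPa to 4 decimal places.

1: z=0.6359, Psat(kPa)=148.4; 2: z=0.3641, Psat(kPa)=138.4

At the dew point ψ → 1, so Σzᵢ/Kᵢ = 1 with Kᵢ = Pᵢˢᵃᵗ/P ⇒ 1/P = Σzᵢ/Pᵢˢᵃᵗ.
1/P = 0.6359/148.4 + 0.3641/138.4 = 0.0069158 ⇒ P = 144.5960 kPa

Pdew = 144.5960 kPa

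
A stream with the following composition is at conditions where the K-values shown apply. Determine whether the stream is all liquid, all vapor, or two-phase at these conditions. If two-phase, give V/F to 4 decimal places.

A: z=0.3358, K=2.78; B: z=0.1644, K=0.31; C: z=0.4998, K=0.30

two-phase, V/F = 0.1083

ΣzᵢKᵢ = 1.1344; Σzᵢ/Kᵢ = 2.3171.
Both exceed 1, so a two-phase solution exists.
Iterate (Newton) starting at ψ = 0.5:
  ψ = 0.5000: g = -0.39517, g' = -1.0599 → ψ = 0.1272
  ψ = 0.1272: g = -0.02100, g' = -1.0966 → ψ = 0.1080
  ψ = 0.1080: g = 0.00028, g' = -1.1264 → ψ = 0.1083
Converged at ψ = 0.1083.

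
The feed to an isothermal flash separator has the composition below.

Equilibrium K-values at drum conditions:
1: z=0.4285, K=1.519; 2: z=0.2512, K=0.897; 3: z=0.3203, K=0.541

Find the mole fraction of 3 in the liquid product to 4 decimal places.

x_3 = 0.3663

Let ψ = V/F and solve Σ zᵢ(Kᵢ−1)/(1+ψ(Kᵢ−1)) = 0.
g(0) = ΣzᵢKᵢ − 1 = 0.0495 and g(1) = 1 − Σzᵢ/Kᵢ = -0.1542, so a root lies in (0, 1).
Newton iteration, ψ⁰ = 0.5:
  ψ = 0.5000: g = -0.04152, g' = -0.1894 → ψ = 0.2808
  ψ = 0.2808: g = -0.00131, g' = -0.1797 → ψ = 0.2735
Converged at ψ = 0.2735.
Compositions from xᵢ = zᵢ/(1+ψ(Kᵢ−1)), yᵢ = Kᵢxᵢ:
  1: x = 0.3752, y = 0.5700
  2: x = 0.2585, y = 0.2319
  3: x = 0.3663, y = 0.1982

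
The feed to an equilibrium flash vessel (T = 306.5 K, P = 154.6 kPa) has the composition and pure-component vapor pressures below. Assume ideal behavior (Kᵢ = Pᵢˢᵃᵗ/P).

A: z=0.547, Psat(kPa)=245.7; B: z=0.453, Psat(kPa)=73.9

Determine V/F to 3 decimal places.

Raoult's law: Kᵢ = Pᵢˢᵃᵗ/P = Pᵢˢᵃᵗ/154.6.
  K_A = 245.7/154.6 = 1.58926, K_B = 73.9/154.6 = 0.47801
Material balance + equilibrium reduce to Σ zᵢ(Kᵢ−1)/(1+V/F(Kᵢ−1)) = 0.
Check two-phase: ΣzᵢKᵢ = 1.086 > 1 and Σzᵢ/Kᵢ = 1.292 > 1, so g(0) = 0.086 > 0 and g(1) = -0.292 < 0.
Newton iteration, V/F⁰ = 0.55:
  V/F = 0.550: g = -0.0883, g' = -0.351 → V/F = 0.299
  V/F = 0.299: g = -0.0061, g' = -0.311 → V/F = 0.279
Converged at V/F = 0.279.

V/F = 0.279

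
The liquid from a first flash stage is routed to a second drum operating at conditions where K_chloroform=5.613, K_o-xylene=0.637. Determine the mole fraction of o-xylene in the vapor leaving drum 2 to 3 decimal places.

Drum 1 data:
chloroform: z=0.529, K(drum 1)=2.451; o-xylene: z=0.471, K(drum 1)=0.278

y_o-xylene (drum 2) = 0.591

Drum 1:
Let ψ₁ = V/F and solve Σ zᵢ(Kᵢ−1)/(1+ψ₁(Kᵢ−1)) = 0.
g(0) = ΣzᵢKᵢ − 1 = 0.428 and g(1) = 1 − Σzᵢ/Kᵢ = -0.910, so a root lies in (0, 1).
Binary case is linear: z₁(K₁−1)(1+ψ₁(K₂−1)) + z₂(K₂−1)(1+ψ₁(K₁−1)) = 0
⇒ ψ₁ = [z₁(K₁−1)+z₂(K₂−1)] / [−(K₁−1)(K₂−1)] = 0.4275/1.0476 = 0.408
Drum-1 compositions:
  chloroform: x = 0.332, y = 0.814
  o-xylene: x = 0.668, y = 0.186
Drum-2 feed = drum-1 liquid: z₂ = (0.3323, 0.6677).
Drum 2:
Rachford–Rice: g(ψ₂) = Σ zᵢ(Kᵢ−1)/(1+ψ₂(Kᵢ−1)) = 0.
Feasibility: ΣzᵢKᵢ = 2.290, Σzᵢ/Kᵢ = 1.107 — both > 1, two phases present.
Binary case is linear: z₁(K₁−1)(1+ψ₂(K₂−1)) + z₂(K₂−1)(1+ψ₂(K₁−1)) = 0
⇒ ψ₂ = [z₁(K₁−1)+z₂(K₂−1)] / [−(K₁−1)(K₂−1)] = 1.2903/1.6745 = 0.771
  chloroform: x = 0.073, y = 0.409
  o-xylene: x = 0.927, y = 0.591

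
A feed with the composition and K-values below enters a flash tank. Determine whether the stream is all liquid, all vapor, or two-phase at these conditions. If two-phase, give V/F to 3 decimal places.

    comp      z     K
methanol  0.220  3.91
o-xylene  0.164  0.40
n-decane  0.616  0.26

ΣzᵢKᵢ = 1.086; Σzᵢ/Kᵢ = 2.835.
Both exceed 1, so a two-phase solution exists.
Material balance + equilibrium reduce to Σ zᵢ(Kᵢ−1)/(1+ψ(Kᵢ−1)) = 0.
Newton iteration, ψ⁰ = 0.63:
  ψ = 0.630: g = -0.7862, g' = -1.568 → ψ = 0.129
  ψ = 0.129: g = -0.1448, g' = -1.467 → ψ = 0.030
  ψ = 0.030: g = 0.0222, g' = -1.989 → ψ = 0.041
  ψ = 0.041: g = 0.0005, g' = -1.906 → ψ = 0.042
Converged at ψ = 0.042.

two-phase, V/F = 0.042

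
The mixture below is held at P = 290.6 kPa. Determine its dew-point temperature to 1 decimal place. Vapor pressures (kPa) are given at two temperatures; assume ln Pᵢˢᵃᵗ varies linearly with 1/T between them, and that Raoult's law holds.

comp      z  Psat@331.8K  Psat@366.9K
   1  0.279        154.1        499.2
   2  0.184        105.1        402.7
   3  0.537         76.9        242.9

Dew-point temperature: Σzᵢ·P/Pᵢˢᵃᵗ(T) = 1. Interpolate ln Pᵢˢᵃᵗ = aᵢ + bᵢ/T.
  T = 331.8 K: ΣzᵢP/Pᵢˢᵃᵗ = 3.0642
  T = 366.9 K: ΣzᵢP/Pᵢˢᵃᵗ = 0.9376
  T = 349.4 K: ΣzᵢP/Pᵢˢᵃᵗ = 1.6416
  T = 358.1 K: ΣzᵢP/Pᵢˢᵃᵗ = 1.2340
  T = 362.5 K: ΣzᵢP/Pᵢˢᵃᵗ = 1.0739
  T = 364.7 K: ΣzᵢP/Pᵢˢᵃᵗ = 1.0030
Interpolating between 364.7 K and 366.9 K gives T ≈ 364.8 K.

T = 364.8 K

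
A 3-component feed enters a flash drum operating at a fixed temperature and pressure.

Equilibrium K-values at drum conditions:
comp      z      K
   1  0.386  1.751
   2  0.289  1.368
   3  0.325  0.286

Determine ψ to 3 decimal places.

Rachford–Rice: g(ψ) = Σ zᵢ(Kᵢ−1)/(1+ψ(Kᵢ−1)) = 0.
Feasibility: ΣzᵢKᵢ = 1.164, Σzᵢ/Kᵢ = 1.568 — both > 1, two phases present.
Newton iteration, ψ⁰ = 0.66:
  ψ = 0.660: g = -0.1595, g' = -0.715 → ψ = 0.437
  ψ = 0.437: g = -0.0274, g' = -0.503 → ψ = 0.382
  ψ = 0.382: g = -0.0008, g' = -0.475 → ψ = 0.381
Converged at ψ = 0.381.

ψ = 0.381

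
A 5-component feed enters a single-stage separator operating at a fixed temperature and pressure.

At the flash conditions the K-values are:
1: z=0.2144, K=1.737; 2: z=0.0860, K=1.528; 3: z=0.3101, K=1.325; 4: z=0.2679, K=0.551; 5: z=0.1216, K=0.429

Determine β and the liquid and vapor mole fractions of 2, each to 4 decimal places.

β = 0.4465, x_2 = 0.0696, y_2 = 0.1063

Material balance + equilibrium reduce to Σ zᵢ(Kᵢ−1)/(1+β(Kᵢ−1)) = 0.
Feasibility: ΣzᵢKᵢ = 1.1145, Σzᵢ/Kᵢ = 1.1834 — both > 1, two phases present.
Newton iteration, β⁰ = 0.67:
  β = 0.6700: g = -0.06242, g' = -0.3018 → β = 0.4632
  β = 0.4632: g = -0.00440, g' = -0.2643 → β = 0.4466
  β = 0.4466: g = -0.00002, g' = -0.2625 → β = 0.4465
Converged at β = 0.4465.
Compositions from xᵢ = zᵢ/(1+β(Kᵢ−1)), yᵢ = Kᵢxᵢ:
  1: x = 0.1613, y = 0.2802
  2: x = 0.0696, y = 0.1063
  3: x = 0.2708, y = 0.3588
  4: x = 0.3351, y = 0.1846
  5: x = 0.1632, y = 0.0700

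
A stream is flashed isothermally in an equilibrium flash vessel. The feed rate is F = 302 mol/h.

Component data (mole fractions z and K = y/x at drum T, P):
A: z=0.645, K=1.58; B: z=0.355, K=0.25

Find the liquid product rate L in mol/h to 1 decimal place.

L = 227.1 mol/h

Let ψ = V/F and solve Σ zᵢ(Kᵢ−1)/(1+ψ(Kᵢ−1)) = 0.
g(0) = ΣzᵢKᵢ − 1 = 0.108 and g(1) = 1 − Σzᵢ/Kᵢ = -0.828, so a root lies in (0, 1).
Binary case is linear: z₁(K₁−1)(1+ψ(K₂−1)) + z₂(K₂−1)(1+ψ(K₁−1)) = 0
⇒ ψ = [z₁(K₁−1)+z₂(K₂−1)] / [−(K₁−1)(K₂−1)] = 0.1079/0.4350 = 0.248
Then V = ψ·F = 0.2479·302 = 74.9 mol/h and L = F − V = 227.1 mol/h.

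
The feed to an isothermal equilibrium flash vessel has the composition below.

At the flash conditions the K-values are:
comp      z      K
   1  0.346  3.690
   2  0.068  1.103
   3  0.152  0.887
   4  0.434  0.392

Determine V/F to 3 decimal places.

V/F = 0.508

Rachford–Rice: g(V/F) = Σ zᵢ(Kᵢ−1)/(1+V/F(Kᵢ−1)) = 0.
g(0) = ΣzᵢKᵢ − 1 = 0.657 and g(1) = 1 − Σzᵢ/Kᵢ = -0.434, so a root lies in (0, 1).
Newton–Raphson from V/F = 0.5:
  V/F = 0.500: g = 0.0062, g' = -0.789 → V/F = 0.508
Converged at V/F = 0.508.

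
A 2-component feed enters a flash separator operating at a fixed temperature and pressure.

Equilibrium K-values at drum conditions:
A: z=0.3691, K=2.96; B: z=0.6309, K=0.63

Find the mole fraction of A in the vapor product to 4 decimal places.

y_A = 0.4700

Rachford–Rice: g(V/F) = Σ zᵢ(Kᵢ−1)/(1+V/F(Kᵢ−1)) = 0.
Check two-phase: ΣzᵢKᵢ = 1.4900 > 1 and Σzᵢ/Kᵢ = 1.1261 > 1, so g(0) = 0.4900 > 0 and g(1) = -0.1261 < 0.
Binary case is linear: z₁(K₁−1)(1+V/F(K₂−1)) + z₂(K₂−1)(1+V/F(K₁−1)) = 0
⇒ V/F = [z₁(K₁−1)+z₂(K₂−1)] / [−(K₁−1)(K₂−1)] = 0.49000/0.72520 = 0.6757
Compositions from xᵢ = zᵢ/(1+V/F(Kᵢ−1)), yᵢ = Kᵢxᵢ:
  A: x = 0.1588, y = 0.4700
  B: x = 0.8412, y = 0.5300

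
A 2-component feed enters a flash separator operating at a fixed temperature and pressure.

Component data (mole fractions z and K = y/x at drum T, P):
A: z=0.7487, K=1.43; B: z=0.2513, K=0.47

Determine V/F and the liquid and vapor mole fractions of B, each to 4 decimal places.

V/F = 0.8282, x_B = 0.4479, y_B = 0.2105

Material balance + equilibrium reduce to Σ zᵢ(Kᵢ−1)/(1+V/F(Kᵢ−1)) = 0.
Feasibility: ΣzᵢKᵢ = 1.1888, Σzᵢ/Kᵢ = 1.0582 — both > 1, two phases present.
Iterate (Newton) starting at V/F = 0.49:
  V/F = 0.4900: g = 0.08600, g' = -0.2232 → V/F = 0.8752
  V/F = 0.8752: g = -0.01452, g' = -0.3187 → V/F = 0.8297
  V/F = 0.8297: g = -0.00043, g' = -0.3001 → V/F = 0.8282
Converged at V/F = 0.8282.
Compositions from xᵢ = zᵢ/(1+V/F(Kᵢ−1)), yᵢ = Kᵢxᵢ:
  A: x = 0.5521, y = 0.7895
  B: x = 0.4479, y = 0.2105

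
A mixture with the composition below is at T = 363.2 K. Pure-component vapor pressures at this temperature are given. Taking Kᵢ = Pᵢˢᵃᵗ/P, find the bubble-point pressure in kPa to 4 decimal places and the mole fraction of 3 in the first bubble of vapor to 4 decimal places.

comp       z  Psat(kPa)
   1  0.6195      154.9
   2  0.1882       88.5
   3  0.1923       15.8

At the bubble point ψ → 0, so ΣzᵢKᵢ = 1 with Kᵢ = Pᵢˢᵃᵗ/P ⇒ P = ΣzᵢPᵢˢᵃᵗ.
P = 0.6195·154.9 + 0.1882·88.5 + 0.1923·15.8 = 115.6546 kPa
yᵢ = zᵢPᵢˢᵃᵗ/P ⇒ y_3 = 0.1923·15.8/115.6546 = 0.0263

Pbub = 115.6546 kPa, y_3 = 0.0263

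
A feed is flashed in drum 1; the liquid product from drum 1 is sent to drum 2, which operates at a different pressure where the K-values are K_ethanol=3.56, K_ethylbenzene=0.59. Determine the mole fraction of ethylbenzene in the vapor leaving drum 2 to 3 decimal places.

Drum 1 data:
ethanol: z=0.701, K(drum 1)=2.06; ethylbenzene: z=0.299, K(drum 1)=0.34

Drum 1:
Binary case is linear: z₁(K₁−1)(1+ψ₁(K₂−1)) + z₂(K₂−1)(1+ψ₁(K₁−1)) = 0
⇒ ψ₁ = [z₁(K₁−1)+z₂(K₂−1)] / [−(K₁−1)(K₂−1)] = 0.5457/0.6996 = 0.780
Drum-1 compositions:
  ethanol: x = 0.384, y = 0.790
  ethylbenzene: x = 0.616, y = 0.210
Drum-2 feed = drum-1 liquid: z₂ = (0.3837, 0.6163).
Drum 2:
Iterate (Newton) starting at ψ₂ = 0.5:
  ψ₂ = 0.500: g = 0.1130, g' = -0.648 → ψ₂ = 0.674
  ψ₂ = 0.674: g = 0.0110, g' = -0.536 → ψ₂ = 0.695
Converged at ψ₂ = 0.695.
  ethanol: x = 0.138, y = 0.491
  ethylbenzene: x = 0.862, y = 0.509

y_ethylbenzene (drum 2) = 0.509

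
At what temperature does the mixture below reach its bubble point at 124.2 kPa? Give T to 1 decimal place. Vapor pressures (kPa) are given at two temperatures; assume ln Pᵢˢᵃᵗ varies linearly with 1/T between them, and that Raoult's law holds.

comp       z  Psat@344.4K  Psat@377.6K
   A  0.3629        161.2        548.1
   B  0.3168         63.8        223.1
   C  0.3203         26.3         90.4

Bubble-point temperature: ΣzᵢPᵢˢᵃᵗ(T) = P. Interpolate ln Pᵢˢᵃᵗ = aᵢ + bᵢ/T.
  T = 344.4 K: ΣzᵢPᵢˢᵃᵗ = 87.14 kPa
  T = 377.6 K: ΣzᵢPᵢˢᵃᵗ = 298.54 kPa
  T = 361.0 K: ΣzᵢPᵢˢᵃᵗ = 165.92 kPa
  T = 352.7 K: ΣzᵢPᵢˢᵃᵗ = 121.15 kPa
  T = 356.9 K: ΣzᵢPᵢˢᵃᵗ = 142.31 kPa
  T = 354.8 K: ΣzᵢPᵢˢᵃᵗ = 131.37 kPa
Interpolating between 352.7 K and 354.8 K gives T ≈ 353.3 K.

T = 353.3 K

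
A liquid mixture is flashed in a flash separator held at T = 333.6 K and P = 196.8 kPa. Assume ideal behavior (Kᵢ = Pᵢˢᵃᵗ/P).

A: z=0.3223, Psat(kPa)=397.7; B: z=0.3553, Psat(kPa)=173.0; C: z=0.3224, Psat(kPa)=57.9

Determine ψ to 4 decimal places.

Raoult's law: Kᵢ = Pᵢˢᵃᵗ/P = Pᵢˢᵃᵗ/196.8.
  K_A = 397.7/196.8 = 2.020833, K_B = 173.0/196.8 = 0.879065, K_C = 57.9/196.8 = 0.294207
Material balance + equilibrium reduce to Σ zᵢ(Kᵢ−1)/(1+ψ(Kᵢ−1)) = 0.
g(0) = ΣzᵢKᵢ − 1 = 0.0585 and g(1) = 1 − Σzᵢ/Kᵢ = -0.6595, so a root lies in (0, 1).
Newton–Raphson from ψ = 0.52:
  ψ = 0.5200: g = -0.19041, g' = -0.5501 → ψ = 0.1738
  ψ = 0.1738: g = -0.02384, g' = -0.4563 → ψ = 0.1216
  ψ = 0.1216: g = 0.00016, g' = -0.4633 → ψ = 0.1220
Converged at ψ = 0.1220.

ψ = 0.1220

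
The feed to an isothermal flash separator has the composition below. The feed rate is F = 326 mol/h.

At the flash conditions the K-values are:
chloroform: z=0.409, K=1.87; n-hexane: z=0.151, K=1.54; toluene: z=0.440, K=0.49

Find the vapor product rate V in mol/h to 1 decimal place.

V = 172.3 mol/h

Material balance + equilibrium reduce to Σ zᵢ(Kᵢ−1)/(1+ψ(Kᵢ−1)) = 0.
g(0) = ΣzᵢKᵢ − 1 = 0.213 and g(1) = 1 − Σzᵢ/Kᵢ = -0.215, so a root lies in (0, 1).
Iterate (Newton) starting at ψ = 0.31:
  ψ = 0.310: g = 0.0836, g' = -0.386 → ψ = 0.527
  ψ = 0.527: g = 0.0007, g' = -0.386 → ψ = 0.528
Converged at ψ = 0.528.
Then V = ψ·F = 0.5285·326 = 172.3 mol/h and L = F − V = 153.7 mol/h.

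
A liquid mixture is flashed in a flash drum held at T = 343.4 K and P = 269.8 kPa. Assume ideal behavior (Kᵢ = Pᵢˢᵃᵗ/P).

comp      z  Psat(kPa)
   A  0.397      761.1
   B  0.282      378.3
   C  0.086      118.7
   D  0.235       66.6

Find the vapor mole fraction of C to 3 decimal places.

y_C = 0.059

Raoult's law: Kᵢ = Pᵢˢᵃᵗ/P = Pᵢˢᵃᵗ/269.8.
  K_A = 761.1/269.8 = 2.82098, K_B = 378.3/269.8 = 1.40215, K_C = 118.7/269.8 = 0.43996, K_D = 66.6/269.8 = 0.24685
Rachford–Rice: g(ψ) = Σ zᵢ(Kᵢ−1)/(1+ψ(Kᵢ−1)) = 0.
g(0) = ΣzᵢKᵢ − 1 = 0.611 and g(1) = 1 − Σzᵢ/Kᵢ = -0.489, so a root lies in (0, 1).
Newton–Raphson from ψ = 0.49:
  ψ = 0.490: g = 0.1299, g' = -0.786 → ψ = 0.655
  ψ = 0.655: g = -0.0062, g' = -0.889 → ψ = 0.648
Converged at ψ = 0.648.
Compositions from xᵢ = zᵢ/(1+ψ(Kᵢ−1)), yᵢ = Kᵢxᵢ:
  A: x = 0.182, y = 0.514
  B: x = 0.224, y = 0.314
  C: x = 0.135, y = 0.059
  D: x = 0.459, y = 0.113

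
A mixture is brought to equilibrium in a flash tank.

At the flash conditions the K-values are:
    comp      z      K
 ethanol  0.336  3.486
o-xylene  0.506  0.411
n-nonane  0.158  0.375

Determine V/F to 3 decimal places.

V/F = 0.295

Rachford–Rice: g(V/F) = Σ zᵢ(Kᵢ−1)/(1+V/F(Kᵢ−1)) = 0.
g(0) = ΣzᵢKᵢ − 1 = 0.439 and g(1) = 1 − Σzᵢ/Kᵢ = -0.749, so a root lies in (0, 1).
Newton–Raphson from V/F = 0.5:
  V/F = 0.500: g = -0.1937, g' = -0.896 → V/F = 0.284
  V/F = 0.284: g = 0.0118, g' = -1.058 → V/F = 0.295
Converged at V/F = 0.295.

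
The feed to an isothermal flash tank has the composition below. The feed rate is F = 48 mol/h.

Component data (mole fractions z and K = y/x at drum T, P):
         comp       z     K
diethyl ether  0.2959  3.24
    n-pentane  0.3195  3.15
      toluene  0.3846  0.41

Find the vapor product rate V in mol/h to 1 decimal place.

V = 41.6 mol/h

Rachford–Rice: g(ψ) = Σ zᵢ(Kᵢ−1)/(1+ψ(Kᵢ−1)) = 0.
Feasibility: ΣzᵢKᵢ = 2.1228, Σzᵢ/Kᵢ = 1.1308 — both > 1, two phases present.
Newton–Raphson from ψ = 0.5:
  ψ = 0.5000: g = 0.32183, g' = -0.9427 → ψ = 0.8414
  ψ = 0.8414: g = 0.02371, g' = -0.8935 → ψ = 0.8679
  ψ = 0.8679: g = -0.00026, g' = -0.9134 → ψ = 0.8676
Converged at ψ = 0.8676.
Then V = ψ·F = 0.8676·48 = 41.6 mol/h and L = F − V = 6.4 mol/h.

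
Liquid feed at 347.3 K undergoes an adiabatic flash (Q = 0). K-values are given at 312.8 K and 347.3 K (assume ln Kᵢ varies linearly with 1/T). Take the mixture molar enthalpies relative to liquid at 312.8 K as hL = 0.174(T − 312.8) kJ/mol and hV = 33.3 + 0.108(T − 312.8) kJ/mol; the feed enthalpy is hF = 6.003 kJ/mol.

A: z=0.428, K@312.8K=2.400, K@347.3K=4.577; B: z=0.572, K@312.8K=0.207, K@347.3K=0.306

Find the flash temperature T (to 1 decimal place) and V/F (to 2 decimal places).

T = 315.2 K, V/F = 0.17

Adiabatic flash: solve Rachford–Rice at each trial T, then check hF = ψ·hV(T) + (1−ψ)·hL(T).
  T = 312.8 K: K = (2.400, 0.207), RR gives ψ = 0.131, H_out = 4.367 kJ/mol
  T = 347.3 K: K = (4.577, 0.306), RR gives ψ = 0.457, H_out = 20.174 kJ/mol
  T = 330.1 K: K = (3.374, 0.254), RR gives ψ = 0.333, H_out = 13.722 kJ/mol
  T = 321.5 K: K = (2.861, 0.230), RR gives ψ = 0.249, H_out = 9.654 kJ/mol
  T = 317.1 K: K = (2.621, 0.218), RR gives ψ = 0.195, H_out = 7.177 kJ/mol
  T = 315.0 K: K = (2.511, 0.213), RR gives ψ = 0.165, H_out = 5.861 kJ/mol
Linear interpolation between T = 315.0 (H_out = 5.861) and T = 317.1 (H_out = 7.177) on hF = 6.003 gives T ≈ 315.2 K, at which ψ = 0.17.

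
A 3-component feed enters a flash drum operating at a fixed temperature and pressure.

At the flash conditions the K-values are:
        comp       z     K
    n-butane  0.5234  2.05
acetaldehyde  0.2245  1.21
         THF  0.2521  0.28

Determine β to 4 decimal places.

β = 0.6888

Material balance + equilibrium reduce to Σ zᵢ(Kᵢ−1)/(1+β(Kᵢ−1)) = 0.
Feasibility: ΣzᵢKᵢ = 1.4152, Σzᵢ/Kᵢ = 1.3412 — both > 1, two phases present.
Newton iteration, β⁰ = 0.5:
  β = 0.5000: g = 0.11943, g' = -0.5753 → β = 0.7076
  β = 0.7076: g = -0.01368, g' = -0.7406 → β = 0.6891
  β = 0.6891: g = -0.00022, g' = -0.7166 → β = 0.6888
Converged at β = 0.6888.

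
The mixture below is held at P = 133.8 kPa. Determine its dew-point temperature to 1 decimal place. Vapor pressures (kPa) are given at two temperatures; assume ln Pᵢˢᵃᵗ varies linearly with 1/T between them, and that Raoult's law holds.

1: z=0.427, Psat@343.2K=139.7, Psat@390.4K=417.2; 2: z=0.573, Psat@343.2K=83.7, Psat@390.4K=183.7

T = 357.0 K

Dew-point temperature: Σzᵢ·P/Pᵢˢᵃᵗ(T) = 1. Interpolate ln Pᵢˢᵃᵗ = aᵢ + bᵢ/T.
  T = 343.2 K: ΣzᵢP/Pᵢˢᵃᵗ = 1.3249
  T = 390.4 K: ΣzᵢP/Pᵢˢᵃᵗ = 0.5543
  T = 366.8 K: ΣzᵢP/Pᵢˢᵃᵗ = 0.8313
  T = 355.0 K: ΣzᵢP/Pᵢˢᵃᵗ = 1.0407
  T = 360.9 K: ΣzᵢP/Pᵢˢᵃᵗ = 0.9283
  T = 357.9 K: ΣzᵢP/Pᵢˢᵃᵗ = 0.9833
  T = 356.4 K: ΣzᵢP/Pᵢˢᵃᵗ = 1.0125
Interpolating between 356.4 K and 357.9 K gives T ≈ 357.0 K.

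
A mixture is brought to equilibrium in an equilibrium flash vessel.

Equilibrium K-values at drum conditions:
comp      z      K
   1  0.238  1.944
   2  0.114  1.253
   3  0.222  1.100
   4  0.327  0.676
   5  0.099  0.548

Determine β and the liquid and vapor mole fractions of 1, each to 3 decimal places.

β = 0.581, x_1 = 0.154, y_1 = 0.299

Iterate (Newton) starting at β = 0.69:
  β = 0.690: g = -0.0201, g' = -0.185 → β = 0.581
Converged at β = 0.581.
Compositions from xᵢ = zᵢ/(1+β(Kᵢ−1)), yᵢ = Kᵢxᵢ:
  1: x = 0.154, y = 0.299
  2: x = 0.099, y = 0.125
  3: x = 0.210, y = 0.231
  4: x = 0.403, y = 0.272
  5: x = 0.134, y = 0.074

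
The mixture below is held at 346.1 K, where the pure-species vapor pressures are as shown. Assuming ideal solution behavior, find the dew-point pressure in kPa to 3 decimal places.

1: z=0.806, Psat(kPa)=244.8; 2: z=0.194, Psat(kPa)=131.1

At the dew point ψ → 1, so Σzᵢ/Kᵢ = 1 with Kᵢ = Pᵢˢᵃᵗ/P ⇒ 1/P = Σzᵢ/Pᵢˢᵃᵗ.
1/P = 0.806/244.8 + 0.194/131.1 = 0.004772 ⇒ P = 209.544 kPa

Pdew = 209.544 kPa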